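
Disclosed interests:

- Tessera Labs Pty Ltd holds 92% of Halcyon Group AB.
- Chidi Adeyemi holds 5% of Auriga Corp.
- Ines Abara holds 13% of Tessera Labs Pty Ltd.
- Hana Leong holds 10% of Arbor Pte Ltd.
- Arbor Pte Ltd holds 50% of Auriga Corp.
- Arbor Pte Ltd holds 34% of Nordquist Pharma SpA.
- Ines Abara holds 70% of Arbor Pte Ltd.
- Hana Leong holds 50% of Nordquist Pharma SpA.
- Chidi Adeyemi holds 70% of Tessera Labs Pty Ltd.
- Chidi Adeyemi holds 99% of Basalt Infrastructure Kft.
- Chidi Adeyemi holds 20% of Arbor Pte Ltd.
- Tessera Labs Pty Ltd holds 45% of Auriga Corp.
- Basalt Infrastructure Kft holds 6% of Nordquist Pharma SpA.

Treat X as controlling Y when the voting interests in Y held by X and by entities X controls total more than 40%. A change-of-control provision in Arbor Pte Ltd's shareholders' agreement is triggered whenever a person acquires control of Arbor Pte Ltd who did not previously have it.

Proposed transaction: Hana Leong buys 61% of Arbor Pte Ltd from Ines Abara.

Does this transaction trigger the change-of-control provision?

Yes

The purchase adds only to Hana's holdings (Ines's stake shrinks), so Hana is the only person who could newly come to control Arbor.
Hana holds 50% of Nordquist, so Hana controls Nordquist.
In Arbor, Hana's side holds only 10%, not > 40%.
So before the transaction, Hana does not control Arbor.
After the purchase, Hana's direct stake in Arbor rises to 10% + 61% = 71%, and Ines's stake falls to 9%.
Hana holds 71% of Arbor, so Hana controls Arbor.
Hana did not control Arbor before and does after, so the clause is triggered.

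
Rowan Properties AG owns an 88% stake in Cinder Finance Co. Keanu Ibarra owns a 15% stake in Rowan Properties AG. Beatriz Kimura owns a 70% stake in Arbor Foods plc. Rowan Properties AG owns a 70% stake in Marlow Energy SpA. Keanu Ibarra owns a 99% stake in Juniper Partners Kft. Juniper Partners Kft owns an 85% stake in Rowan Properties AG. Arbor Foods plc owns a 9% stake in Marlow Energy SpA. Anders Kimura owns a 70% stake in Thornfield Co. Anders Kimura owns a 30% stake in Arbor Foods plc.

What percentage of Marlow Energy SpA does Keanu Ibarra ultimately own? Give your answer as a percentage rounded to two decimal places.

Keanu reaches Marlow along 2 paths.
Via Rowan: 15% × 70% = 10.5%.
Via Juniper → Rowan: 99% × 85% × 70% = 58.905%.
Total: 10.5% + 58.905% = 69.405%.
Rounded: 69.41%.

69.41%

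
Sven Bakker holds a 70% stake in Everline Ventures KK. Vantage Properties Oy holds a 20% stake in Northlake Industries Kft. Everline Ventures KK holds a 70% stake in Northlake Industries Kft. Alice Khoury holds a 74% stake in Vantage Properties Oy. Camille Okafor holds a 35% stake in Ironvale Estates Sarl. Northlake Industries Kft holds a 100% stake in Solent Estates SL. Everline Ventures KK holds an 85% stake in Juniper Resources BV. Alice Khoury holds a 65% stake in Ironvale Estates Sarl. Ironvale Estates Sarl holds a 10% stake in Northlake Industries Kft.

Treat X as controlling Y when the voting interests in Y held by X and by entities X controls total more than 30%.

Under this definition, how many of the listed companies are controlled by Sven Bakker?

Sven holds 70% of Everline, so Sven controls Everline.
Everline holds 85% of Juniper, so Sven controls Juniper.
Everline holds 70% of Northlake, so Sven controls Northlake.
Northlake holds 100% of Solent, so Sven controls Solent.
No other company's threshold is met.
Sven controls 4 companies.

4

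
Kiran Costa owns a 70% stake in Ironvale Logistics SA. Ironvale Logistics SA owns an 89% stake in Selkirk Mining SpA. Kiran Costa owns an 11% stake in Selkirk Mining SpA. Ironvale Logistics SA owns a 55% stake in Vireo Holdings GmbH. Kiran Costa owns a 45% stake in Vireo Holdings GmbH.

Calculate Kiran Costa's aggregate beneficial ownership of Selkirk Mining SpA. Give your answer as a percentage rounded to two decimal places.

73.30%

Kiran reaches Selkirk along 2 paths.
Via Ironvale: 70% × 89% = 62.3%.
Direct stake: 11% = 11%.
Total: 62.3% + 11% = 73.3%.
Rounded: 73.30%.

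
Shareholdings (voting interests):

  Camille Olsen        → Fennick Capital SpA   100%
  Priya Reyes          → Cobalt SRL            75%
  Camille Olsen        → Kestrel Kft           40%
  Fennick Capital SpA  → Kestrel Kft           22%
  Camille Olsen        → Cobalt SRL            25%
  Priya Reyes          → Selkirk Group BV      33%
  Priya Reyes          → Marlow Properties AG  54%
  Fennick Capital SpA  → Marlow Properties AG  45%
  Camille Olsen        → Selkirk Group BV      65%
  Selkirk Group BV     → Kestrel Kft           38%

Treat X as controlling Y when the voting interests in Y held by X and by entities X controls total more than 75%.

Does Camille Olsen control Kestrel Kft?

No

Camille holds 100% of Fennick, so Camille controls Fennick.
In Kestrel, Camille's side holds only 40% + 22% = 62%, not > 75%.
So Camille does not control Kestrel.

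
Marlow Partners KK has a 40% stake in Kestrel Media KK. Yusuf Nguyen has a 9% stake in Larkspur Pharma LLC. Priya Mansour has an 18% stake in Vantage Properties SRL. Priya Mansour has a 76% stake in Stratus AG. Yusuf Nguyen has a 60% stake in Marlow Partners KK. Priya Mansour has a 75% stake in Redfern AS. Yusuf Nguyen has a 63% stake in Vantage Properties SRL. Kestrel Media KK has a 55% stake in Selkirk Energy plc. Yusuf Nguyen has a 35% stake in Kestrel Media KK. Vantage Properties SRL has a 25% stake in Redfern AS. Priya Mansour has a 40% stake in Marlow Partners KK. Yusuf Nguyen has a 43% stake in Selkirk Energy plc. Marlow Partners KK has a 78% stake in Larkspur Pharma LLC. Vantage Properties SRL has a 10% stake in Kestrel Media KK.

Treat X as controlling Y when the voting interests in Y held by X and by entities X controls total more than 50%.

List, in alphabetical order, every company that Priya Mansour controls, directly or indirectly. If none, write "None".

Priya holds 76% of Stratus, so Priya controls Stratus.
Priya holds 75% of Redfern, so Priya controls Redfern.
No other company's threshold is met.

Redfern AS, Stratus AG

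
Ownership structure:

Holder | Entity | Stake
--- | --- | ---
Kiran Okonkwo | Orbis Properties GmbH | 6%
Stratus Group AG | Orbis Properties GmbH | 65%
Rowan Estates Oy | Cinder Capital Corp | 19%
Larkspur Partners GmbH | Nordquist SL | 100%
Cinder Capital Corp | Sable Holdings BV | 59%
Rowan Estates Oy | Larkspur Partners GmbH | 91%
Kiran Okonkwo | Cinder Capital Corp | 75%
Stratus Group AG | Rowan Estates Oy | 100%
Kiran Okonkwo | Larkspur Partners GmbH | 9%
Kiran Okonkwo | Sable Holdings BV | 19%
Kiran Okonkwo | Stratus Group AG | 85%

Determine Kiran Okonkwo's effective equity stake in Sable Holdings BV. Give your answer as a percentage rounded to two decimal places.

Kiran reaches Sable along 3 paths.
Direct stake: 19% = 19%.
Via Cinder: 75% × 59% = 44.25%.
Via Stratus → Rowan → Cinder: 85% × 100% × 19% × 59% = 9.5285%.
Total: 19% + 44.25% + 9.5285% = 72.7785%.
Rounded: 72.78%.

72.78%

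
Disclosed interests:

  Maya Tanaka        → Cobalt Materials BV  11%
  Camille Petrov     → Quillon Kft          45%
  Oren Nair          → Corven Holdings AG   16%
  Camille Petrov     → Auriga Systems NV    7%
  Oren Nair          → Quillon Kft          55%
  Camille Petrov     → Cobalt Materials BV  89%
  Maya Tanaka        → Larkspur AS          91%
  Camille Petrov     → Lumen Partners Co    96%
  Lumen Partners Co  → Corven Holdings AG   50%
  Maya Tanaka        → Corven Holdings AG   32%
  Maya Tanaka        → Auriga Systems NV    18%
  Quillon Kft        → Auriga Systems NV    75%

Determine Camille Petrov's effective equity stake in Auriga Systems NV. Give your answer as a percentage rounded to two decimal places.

Camille reaches Auriga along 2 paths.
Via Quillon: 45% × 75% = 33.75%.
Direct stake: 7% = 7%.
Total: 33.75% + 7% = 40.75%.

40.75%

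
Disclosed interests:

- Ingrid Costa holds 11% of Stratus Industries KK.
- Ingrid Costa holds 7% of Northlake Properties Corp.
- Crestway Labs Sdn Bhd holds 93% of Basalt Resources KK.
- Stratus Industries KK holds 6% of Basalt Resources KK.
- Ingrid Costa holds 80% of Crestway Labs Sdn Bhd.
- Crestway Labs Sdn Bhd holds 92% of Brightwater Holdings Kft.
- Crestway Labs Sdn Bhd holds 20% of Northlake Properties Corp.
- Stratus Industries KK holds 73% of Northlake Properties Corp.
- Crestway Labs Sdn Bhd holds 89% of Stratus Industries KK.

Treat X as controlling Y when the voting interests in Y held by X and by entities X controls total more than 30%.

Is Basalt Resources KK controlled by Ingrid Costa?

Yes

Ingrid holds 80% of Crestway, so Ingrid controls Crestway.
Ingrid and Crestway together hold 11% + 89% = 100% of Stratus, so Ingrid controls Stratus.
Crestway and Stratus together hold 93% + 6% = 99% of Basalt, so Ingrid controls Basalt.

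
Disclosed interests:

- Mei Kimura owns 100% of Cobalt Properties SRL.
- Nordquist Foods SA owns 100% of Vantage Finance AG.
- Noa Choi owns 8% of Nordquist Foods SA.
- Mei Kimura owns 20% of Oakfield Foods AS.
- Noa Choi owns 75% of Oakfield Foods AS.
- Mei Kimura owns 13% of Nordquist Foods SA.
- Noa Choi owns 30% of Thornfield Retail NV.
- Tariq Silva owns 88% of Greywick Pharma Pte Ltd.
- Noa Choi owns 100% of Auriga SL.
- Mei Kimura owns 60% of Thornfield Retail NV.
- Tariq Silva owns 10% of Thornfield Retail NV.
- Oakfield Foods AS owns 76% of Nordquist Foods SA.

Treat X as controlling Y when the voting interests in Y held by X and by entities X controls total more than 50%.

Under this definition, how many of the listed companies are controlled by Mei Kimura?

2

Mei holds 100% of Cobalt, so Mei controls Cobalt.
Mei holds 60% of Thornfield, so Mei controls Thornfield.
No other company's threshold is met.
Mei controls 2 companies.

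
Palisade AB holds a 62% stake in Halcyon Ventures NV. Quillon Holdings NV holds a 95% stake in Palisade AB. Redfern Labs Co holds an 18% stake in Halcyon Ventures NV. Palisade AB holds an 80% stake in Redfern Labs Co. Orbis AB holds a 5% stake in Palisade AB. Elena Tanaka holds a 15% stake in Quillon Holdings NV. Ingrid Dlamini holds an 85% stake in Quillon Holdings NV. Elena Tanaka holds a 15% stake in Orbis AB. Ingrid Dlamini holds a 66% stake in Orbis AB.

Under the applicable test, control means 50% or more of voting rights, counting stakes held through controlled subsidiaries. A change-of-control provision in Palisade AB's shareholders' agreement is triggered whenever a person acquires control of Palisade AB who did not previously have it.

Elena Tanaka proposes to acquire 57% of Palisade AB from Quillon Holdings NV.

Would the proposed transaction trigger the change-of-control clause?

Yes

The purchase adds only to Elena's holdings (Quillon's stake shrinks), so Elena is the only person who could newly come to control Palisade.
Elena's largest direct stake is 15% in Quillon, which does not meet the threshold, so Elena controls no company.
Neither Elena nor any entity Elena controls holds any voting interest in Palisade.
So before the transaction, Elena does not control Palisade.
After the purchase, Elena holds 57% of Palisade directly, and Quillon's stake falls to 38%.
Elena holds 57% of Palisade, so Elena controls Palisade.
Elena did not control Palisade before and does after, so the clause is triggered.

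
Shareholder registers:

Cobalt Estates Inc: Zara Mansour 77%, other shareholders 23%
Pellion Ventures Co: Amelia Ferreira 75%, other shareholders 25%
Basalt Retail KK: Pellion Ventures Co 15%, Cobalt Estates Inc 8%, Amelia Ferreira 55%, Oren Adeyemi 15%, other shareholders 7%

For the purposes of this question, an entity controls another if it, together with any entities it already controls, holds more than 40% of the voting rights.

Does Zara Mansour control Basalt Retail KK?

Zara holds 77% of Cobalt, so Zara controls Cobalt.
In Basalt, Zara's side holds only 8%, not > 40%.
So Zara does not control Basalt.

No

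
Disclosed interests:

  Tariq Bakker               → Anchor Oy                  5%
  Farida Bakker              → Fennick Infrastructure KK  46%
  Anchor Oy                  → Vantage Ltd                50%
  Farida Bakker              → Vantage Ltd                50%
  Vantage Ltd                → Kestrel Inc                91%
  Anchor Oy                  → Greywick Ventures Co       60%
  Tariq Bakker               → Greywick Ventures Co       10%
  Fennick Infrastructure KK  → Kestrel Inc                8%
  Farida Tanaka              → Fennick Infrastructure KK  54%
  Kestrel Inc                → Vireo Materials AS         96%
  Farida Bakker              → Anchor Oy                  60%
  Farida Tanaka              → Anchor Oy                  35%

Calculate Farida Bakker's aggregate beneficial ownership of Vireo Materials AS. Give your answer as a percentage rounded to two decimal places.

73.42%

Farida Bakker reaches Vireo along 3 paths.
Via Fennick → Kestrel: 46% × 8% × 96% = 3.5328%.
Via Vantage → Kestrel: 50% × 91% × 96% = 43.68%.
Via Anchor → Vantage → Kestrel: 60% × 50% × 91% × 96% = 26.208%.
Total: 3.5328% + 43.68% + 26.208% = 73.4208%.
Rounded: 73.42%.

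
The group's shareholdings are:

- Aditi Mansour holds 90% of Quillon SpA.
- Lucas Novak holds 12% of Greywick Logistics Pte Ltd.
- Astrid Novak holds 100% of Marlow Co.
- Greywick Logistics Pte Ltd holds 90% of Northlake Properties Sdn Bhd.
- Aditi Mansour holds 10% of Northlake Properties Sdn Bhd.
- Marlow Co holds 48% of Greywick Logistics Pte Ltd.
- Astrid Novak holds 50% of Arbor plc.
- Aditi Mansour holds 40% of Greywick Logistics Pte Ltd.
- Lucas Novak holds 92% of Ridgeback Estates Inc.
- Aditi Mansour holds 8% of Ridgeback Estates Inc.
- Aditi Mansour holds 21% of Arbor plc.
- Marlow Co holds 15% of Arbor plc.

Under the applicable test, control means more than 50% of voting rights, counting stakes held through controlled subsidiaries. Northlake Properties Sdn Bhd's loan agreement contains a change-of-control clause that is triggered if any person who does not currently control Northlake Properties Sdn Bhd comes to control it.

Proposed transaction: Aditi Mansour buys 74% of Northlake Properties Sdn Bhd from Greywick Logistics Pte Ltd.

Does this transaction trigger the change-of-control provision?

The purchase adds only to Aditi's holdings (Greywick's stake shrinks), so Aditi is the only person who could newly come to control Northlake.
Aditi holds 90% of Quillon, so Aditi controls Quillon.
In Northlake, Aditi's side holds only 10%, not > 50%.
So before the transaction, Aditi does not control Northlake.
After the purchase, Aditi's direct stake in Northlake rises to 10% + 74% = 84%, and Greywick's stake falls to 16%.
Aditi holds 84% of Northlake, so Aditi controls Northlake.
Aditi did not control Northlake before and does after, so the clause is triggered.

Yes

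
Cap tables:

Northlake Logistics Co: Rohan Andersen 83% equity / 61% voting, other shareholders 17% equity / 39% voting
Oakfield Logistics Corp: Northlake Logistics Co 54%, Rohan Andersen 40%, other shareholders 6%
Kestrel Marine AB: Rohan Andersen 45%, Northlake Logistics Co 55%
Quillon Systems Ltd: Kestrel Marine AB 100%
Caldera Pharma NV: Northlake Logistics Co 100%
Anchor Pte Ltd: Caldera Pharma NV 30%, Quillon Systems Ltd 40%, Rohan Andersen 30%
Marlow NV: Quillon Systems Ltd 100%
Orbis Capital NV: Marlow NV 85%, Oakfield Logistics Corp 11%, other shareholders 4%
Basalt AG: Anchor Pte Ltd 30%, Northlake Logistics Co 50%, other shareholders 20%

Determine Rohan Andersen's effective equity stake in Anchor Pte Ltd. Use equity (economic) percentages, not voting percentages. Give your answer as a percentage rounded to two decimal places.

91.16%

Rohan reaches Anchor along 4 paths.
Via Northlake → Caldera: 83% × 100% × 30% = 24.9%.
Via Kestrel → Quillon: 45% × 100% × 40% = 18%.
Via Northlake → Kestrel → Quillon: 83% × 55% × 100% × 40% = 18.26%.
Direct stake: 30% = 30%.
Total: 24.9% + 18% + 18.26% + 30% = 91.16%.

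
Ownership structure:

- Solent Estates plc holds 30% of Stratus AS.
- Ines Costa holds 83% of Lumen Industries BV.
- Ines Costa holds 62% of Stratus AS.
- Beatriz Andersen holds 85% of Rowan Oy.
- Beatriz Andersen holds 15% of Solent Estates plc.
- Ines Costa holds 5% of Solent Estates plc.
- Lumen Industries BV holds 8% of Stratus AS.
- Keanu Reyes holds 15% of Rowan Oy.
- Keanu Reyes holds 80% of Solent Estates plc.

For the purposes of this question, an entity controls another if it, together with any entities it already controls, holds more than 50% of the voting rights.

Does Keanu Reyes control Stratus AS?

No

Keanu holds 80% of Solent, so Keanu controls Solent.
In Stratus, Keanu's side holds only 30%, not > 50%.
So Keanu does not control Stratus.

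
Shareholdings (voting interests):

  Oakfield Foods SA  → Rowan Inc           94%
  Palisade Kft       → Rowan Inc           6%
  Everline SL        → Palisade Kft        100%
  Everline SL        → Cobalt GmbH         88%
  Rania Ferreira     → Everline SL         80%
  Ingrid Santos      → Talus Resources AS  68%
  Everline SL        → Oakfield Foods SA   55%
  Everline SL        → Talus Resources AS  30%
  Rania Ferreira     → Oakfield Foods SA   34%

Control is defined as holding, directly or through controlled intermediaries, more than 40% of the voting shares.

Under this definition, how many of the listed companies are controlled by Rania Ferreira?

5

Rania holds 80% of Everline, so Rania controls Everline.
Everline and Rania together hold 55% + 34% = 89% of Oakfield, so Rania controls Oakfield.
Everline holds 100% of Palisade, so Rania controls Palisade.
Everline holds 88% of Cobalt, so Rania controls Cobalt.
Palisade and Oakfield together hold 6% + 94% = 100% of Rowan, so Rania controls Rowan.
No other company's threshold is met.
Rania controls 5 companies.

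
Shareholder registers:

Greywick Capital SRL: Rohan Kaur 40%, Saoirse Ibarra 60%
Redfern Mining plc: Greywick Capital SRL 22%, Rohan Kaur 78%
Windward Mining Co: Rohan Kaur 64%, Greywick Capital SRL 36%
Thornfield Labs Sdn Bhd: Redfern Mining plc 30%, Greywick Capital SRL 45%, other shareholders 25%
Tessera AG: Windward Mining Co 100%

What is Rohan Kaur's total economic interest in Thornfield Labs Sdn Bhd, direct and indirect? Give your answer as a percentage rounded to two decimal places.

Rohan reaches Thornfield along 3 paths.
Via Greywick → Redfern: 40% × 22% × 30% = 2.64%.
Via Redfern: 78% × 30% = 23.4%.
Via Greywick: 40% × 45% = 18%.
Total: 2.64% + 23.4% + 18% = 44.04%.

44.04%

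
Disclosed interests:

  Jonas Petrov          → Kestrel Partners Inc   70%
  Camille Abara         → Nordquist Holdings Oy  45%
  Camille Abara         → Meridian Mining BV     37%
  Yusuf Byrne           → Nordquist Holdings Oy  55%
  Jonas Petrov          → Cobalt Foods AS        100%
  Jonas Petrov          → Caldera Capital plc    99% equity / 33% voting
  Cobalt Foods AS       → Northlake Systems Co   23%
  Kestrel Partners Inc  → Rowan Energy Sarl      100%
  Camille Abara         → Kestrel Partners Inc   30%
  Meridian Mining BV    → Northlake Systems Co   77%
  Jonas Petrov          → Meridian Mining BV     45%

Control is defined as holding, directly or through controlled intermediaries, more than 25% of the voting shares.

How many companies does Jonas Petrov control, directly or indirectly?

Jonas holds 70% of Kestrel, so Jonas controls Kestrel.
Jonas holds 45% of Meridian, so Jonas controls Meridian.
Jonas holds 100% of Cobalt, so Jonas controls Cobalt.
Kestrel holds 100% of Rowan, so Jonas controls Rowan.
Jonas holds 33% of Caldera, so Jonas controls Caldera.
Meridian and Cobalt together hold 77% + 23% = 100% of Northlake, so Jonas controls Northlake.
No other company's threshold is met.
Jonas controls 6 companies.

6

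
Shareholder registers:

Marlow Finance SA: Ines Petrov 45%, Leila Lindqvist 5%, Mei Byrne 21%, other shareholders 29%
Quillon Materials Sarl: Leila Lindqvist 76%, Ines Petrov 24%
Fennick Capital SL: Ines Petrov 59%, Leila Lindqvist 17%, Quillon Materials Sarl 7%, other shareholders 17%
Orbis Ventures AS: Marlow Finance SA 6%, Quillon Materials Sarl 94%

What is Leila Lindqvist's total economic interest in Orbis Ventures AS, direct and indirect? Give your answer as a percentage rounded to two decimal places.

71.74%

Leila reaches Orbis along 2 paths.
Via Marlow: 5% × 6% = 0.3%.
Via Quillon: 76% × 94% = 71.44%.
Total: 0.3% + 71.44% = 71.74%.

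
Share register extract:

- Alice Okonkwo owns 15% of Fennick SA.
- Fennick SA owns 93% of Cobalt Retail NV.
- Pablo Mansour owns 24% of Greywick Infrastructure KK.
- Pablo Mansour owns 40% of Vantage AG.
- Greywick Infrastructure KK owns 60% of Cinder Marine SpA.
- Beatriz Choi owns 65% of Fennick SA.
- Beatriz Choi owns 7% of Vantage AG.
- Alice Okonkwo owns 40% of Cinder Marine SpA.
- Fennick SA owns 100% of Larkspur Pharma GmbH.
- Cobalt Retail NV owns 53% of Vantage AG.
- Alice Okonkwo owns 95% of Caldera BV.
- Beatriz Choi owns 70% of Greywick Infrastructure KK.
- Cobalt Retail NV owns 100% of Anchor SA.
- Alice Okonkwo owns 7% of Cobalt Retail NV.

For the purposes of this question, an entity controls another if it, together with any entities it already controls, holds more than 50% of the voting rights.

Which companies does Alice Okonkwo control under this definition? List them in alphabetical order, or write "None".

Alice holds 95% of Caldera, so Alice controls Caldera.
No other company's threshold is met.

Caldera BV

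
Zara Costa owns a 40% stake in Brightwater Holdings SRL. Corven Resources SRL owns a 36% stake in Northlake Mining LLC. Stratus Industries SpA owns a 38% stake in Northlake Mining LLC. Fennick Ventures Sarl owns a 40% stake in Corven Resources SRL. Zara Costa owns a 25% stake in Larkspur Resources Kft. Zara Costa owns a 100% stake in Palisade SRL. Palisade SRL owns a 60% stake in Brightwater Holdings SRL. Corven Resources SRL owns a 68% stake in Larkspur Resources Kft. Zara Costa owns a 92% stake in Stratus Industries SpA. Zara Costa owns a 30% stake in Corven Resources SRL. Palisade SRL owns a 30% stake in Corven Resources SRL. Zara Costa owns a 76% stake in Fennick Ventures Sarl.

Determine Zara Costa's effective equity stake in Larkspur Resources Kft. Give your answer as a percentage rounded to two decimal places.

86.47%

Zara reaches Larkspur along 4 paths.
Via Fennick → Corven: 76% × 40% × 68% = 20.672%.
Via Palisade → Corven: 100% × 30% × 68% = 20.4%.
Via Corven: 30% × 68% = 20.4%.
Direct stake: 25% = 25%.
Total: 20.672% + 20.4% + 20.4% + 25% = 86.472%.
Rounded: 86.47%.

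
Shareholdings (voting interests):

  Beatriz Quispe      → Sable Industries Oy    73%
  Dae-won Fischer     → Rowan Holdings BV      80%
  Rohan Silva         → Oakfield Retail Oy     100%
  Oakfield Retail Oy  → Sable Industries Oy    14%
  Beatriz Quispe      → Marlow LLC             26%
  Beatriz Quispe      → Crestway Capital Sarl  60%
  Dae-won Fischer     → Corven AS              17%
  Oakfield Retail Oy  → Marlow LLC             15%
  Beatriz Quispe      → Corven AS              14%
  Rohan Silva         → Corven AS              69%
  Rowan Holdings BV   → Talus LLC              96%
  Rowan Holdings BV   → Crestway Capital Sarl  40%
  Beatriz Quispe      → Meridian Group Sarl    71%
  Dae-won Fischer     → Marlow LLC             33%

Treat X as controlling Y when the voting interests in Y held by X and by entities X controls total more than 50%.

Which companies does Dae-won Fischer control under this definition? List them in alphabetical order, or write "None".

Rowan Holdings BV, Talus LLC

Dae-won holds 80% of Rowan, so Dae-won controls Rowan.
Rowan holds 96% of Talus, so Dae-won controls Talus.
No other company's threshold is met.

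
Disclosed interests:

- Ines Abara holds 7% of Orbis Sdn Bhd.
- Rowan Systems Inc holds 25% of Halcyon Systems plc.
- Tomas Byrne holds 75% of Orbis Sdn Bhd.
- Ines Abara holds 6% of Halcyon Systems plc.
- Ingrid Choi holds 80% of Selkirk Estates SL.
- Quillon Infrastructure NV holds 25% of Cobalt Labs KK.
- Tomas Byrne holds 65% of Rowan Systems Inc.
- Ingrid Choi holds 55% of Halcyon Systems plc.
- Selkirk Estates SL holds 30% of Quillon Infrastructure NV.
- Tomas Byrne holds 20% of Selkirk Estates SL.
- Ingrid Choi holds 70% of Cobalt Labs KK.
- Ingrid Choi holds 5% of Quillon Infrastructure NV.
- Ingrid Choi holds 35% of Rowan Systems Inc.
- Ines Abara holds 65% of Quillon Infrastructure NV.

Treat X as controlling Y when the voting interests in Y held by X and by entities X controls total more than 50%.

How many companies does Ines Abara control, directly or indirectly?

1

Ines holds 65% of Quillon, so Ines controls Quillon.
No other company's threshold is met.
Ines controls 1 company.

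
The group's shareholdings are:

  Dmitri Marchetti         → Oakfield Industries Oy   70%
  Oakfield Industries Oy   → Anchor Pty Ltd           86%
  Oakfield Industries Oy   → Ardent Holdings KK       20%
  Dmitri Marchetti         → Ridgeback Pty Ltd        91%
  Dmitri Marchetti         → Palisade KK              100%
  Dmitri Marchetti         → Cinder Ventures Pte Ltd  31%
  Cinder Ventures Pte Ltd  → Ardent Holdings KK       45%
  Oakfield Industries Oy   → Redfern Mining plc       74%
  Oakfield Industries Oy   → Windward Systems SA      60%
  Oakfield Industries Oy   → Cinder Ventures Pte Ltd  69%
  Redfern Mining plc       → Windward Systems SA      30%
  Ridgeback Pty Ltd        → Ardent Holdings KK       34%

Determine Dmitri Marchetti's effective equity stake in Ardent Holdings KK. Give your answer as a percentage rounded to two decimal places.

80.63%

Dmitri reaches Ardent along 4 paths.
Via Oakfield → Cinder: 70% × 69% × 45% = 21.735%.
Via Cinder: 31% × 45% = 13.95%.
Via Ridgeback: 91% × 34% = 30.94%.
Via Oakfield: 70% × 20% = 14%.
Total: 21.735% + 13.95% + 30.94% + 14% = 80.625%.
Rounded: 80.63%.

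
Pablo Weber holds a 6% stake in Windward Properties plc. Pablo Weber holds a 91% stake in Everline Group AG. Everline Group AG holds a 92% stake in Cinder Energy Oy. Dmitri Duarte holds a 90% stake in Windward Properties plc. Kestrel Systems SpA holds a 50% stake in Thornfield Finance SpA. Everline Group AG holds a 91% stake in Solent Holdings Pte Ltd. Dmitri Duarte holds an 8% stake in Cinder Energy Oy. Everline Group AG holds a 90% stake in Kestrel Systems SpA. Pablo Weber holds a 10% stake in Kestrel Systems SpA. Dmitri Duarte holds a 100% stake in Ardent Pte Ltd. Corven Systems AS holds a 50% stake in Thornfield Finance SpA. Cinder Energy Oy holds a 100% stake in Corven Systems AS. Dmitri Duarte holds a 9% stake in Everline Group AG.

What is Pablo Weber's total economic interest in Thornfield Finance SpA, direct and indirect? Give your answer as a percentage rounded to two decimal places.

87.81%

Pablo reaches Thornfield along 3 paths.
Via Everline → Cinder → Corven: 91% × 92% × 100% × 50% = 41.86%.
Via Kestrel: 10% × 50% = 5%.
Via Everline → Kestrel: 91% × 90% × 50% = 40.95%.
Total: 41.86% + 5% + 40.95% = 87.81%.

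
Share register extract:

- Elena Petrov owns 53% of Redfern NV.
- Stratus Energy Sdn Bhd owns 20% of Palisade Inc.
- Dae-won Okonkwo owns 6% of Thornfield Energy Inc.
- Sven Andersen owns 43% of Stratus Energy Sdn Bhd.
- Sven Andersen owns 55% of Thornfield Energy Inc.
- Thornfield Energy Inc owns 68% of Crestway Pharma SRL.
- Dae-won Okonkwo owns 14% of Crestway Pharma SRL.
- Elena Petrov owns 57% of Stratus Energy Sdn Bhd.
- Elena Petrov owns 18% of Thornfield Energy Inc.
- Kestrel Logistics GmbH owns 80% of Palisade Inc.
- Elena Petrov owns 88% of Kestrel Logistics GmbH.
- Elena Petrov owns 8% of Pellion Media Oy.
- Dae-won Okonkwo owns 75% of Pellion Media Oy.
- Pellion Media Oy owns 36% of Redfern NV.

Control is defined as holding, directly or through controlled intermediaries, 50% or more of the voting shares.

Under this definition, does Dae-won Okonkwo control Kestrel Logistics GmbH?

No

Dae-won holds 75% of Pellion, so Dae-won controls Pellion.
Neither Dae-won nor any entity Dae-won controls holds any voting interest in Kestrel.
So Dae-won does not control Kestrel.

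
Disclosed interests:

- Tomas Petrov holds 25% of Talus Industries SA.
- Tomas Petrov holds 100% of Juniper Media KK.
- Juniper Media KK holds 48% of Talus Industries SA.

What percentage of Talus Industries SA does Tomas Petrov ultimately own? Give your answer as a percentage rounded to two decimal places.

73.00%

Tomas reaches Talus along 2 paths.
Direct stake: 25% = 25%.
Via Juniper: 100% × 48% = 48%.
Total: 25% + 48% = 73%.
Rounded: 73.00%.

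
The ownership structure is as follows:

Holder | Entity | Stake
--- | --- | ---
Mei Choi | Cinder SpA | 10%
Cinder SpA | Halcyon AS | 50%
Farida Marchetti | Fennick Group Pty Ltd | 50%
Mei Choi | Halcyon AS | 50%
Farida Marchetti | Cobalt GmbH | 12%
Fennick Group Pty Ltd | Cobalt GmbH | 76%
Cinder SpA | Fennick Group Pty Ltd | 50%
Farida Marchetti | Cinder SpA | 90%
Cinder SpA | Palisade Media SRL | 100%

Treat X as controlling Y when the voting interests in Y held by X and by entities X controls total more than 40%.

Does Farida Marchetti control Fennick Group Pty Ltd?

Yes

Farida holds 90% of Cinder, so Farida controls Cinder.
Farida and Cinder together hold 50% + 50% = 100% of Fennick, so Farida controls Fennick.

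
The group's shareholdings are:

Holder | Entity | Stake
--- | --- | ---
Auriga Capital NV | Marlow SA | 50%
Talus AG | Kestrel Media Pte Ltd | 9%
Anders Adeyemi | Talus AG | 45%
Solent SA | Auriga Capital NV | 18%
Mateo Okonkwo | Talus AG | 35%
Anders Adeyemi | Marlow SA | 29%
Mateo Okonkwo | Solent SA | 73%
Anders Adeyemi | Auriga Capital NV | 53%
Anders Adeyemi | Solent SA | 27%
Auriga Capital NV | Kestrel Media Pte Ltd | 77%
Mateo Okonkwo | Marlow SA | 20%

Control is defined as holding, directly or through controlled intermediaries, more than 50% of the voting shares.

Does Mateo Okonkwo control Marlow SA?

Mateo holds 73% of Solent, so Mateo controls Solent.
In Marlow, Mateo's side holds only 20%, not > 50%.
So Mateo does not control Marlow.

No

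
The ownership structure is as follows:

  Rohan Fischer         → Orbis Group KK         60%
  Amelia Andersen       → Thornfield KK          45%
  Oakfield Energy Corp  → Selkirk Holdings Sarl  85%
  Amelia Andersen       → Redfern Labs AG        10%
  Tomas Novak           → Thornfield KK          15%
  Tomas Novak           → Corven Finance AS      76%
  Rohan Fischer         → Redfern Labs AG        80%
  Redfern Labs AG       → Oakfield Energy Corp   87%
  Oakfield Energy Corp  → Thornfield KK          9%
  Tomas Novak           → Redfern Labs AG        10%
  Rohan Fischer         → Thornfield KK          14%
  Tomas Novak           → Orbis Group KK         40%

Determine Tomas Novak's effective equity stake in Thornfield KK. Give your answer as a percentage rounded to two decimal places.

Tomas reaches Thornfield along 2 paths.
Direct stake: 15% = 15%.
Via Redfern → Oakfield: 10% × 87% × 9% = 0.783%.
Total: 15% + 0.783% = 15.783%.
Rounded: 15.78%.

15.78%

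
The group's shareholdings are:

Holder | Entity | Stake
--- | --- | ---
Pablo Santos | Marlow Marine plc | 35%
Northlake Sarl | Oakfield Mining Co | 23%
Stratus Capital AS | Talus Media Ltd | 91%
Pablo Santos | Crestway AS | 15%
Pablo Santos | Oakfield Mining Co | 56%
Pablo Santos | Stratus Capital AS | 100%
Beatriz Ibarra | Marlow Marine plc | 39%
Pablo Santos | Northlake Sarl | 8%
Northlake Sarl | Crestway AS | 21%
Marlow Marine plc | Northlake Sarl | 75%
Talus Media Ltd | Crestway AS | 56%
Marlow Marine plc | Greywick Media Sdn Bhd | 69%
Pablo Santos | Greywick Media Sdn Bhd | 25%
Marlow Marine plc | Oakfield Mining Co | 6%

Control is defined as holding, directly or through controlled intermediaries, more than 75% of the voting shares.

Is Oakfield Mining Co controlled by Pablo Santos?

Pablo holds 100% of Stratus, so Pablo controls Stratus.
Stratus holds 91% of Talus, so Pablo controls Talus.
In Oakfield, Pablo's side holds only 56%, not > 75%.
So Pablo does not control Oakfield.

No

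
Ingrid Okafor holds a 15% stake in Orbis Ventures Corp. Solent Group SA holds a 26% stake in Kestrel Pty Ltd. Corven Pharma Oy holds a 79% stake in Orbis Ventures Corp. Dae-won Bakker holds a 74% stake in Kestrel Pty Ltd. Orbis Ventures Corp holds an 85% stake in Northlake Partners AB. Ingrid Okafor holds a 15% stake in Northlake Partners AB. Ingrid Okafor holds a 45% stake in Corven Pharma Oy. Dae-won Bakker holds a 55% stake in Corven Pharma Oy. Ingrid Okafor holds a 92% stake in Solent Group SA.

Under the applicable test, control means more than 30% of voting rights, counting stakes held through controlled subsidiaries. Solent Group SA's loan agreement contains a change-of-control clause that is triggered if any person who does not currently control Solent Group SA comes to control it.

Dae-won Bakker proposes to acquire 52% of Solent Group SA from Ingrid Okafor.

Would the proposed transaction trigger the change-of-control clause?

Yes

The purchase adds only to Dae-won's holdings (Ingrid's stake shrinks), so Dae-won is the only person who could newly come to control Solent.
Dae-won holds 55% of Corven, so Dae-won controls Corven.
Corven holds 79% of Orbis, so Dae-won controls Orbis.
Dae-won holds 74% of Kestrel, so Dae-won controls Kestrel.
Orbis holds 85% of Northlake, so Dae-won controls Northlake.
Neither Dae-won nor any entity Dae-won controls holds any voting interest in Solent.
So before the transaction, Dae-won does not control Solent.
After the purchase, Dae-won holds 52% of Solent directly, and Ingrid's stake falls to 40%.
Dae-won holds 52% of Solent, so Dae-won controls Solent.
Dae-won did not control Solent before and does after, so the clause is triggered.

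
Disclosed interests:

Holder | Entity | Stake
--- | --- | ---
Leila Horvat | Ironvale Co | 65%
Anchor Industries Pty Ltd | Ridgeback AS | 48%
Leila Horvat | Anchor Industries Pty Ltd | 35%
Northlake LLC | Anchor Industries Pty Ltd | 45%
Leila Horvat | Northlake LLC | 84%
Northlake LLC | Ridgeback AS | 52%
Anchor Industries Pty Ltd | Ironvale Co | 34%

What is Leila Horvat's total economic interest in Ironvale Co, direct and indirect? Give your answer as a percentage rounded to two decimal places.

Leila reaches Ironvale along 3 paths.
Direct stake: 65% = 65%.
Via Anchor: 35% × 34% = 11.9%.
Via Northlake → Anchor: 84% × 45% × 34% = 12.852%.
Total: 65% + 11.9% + 12.852% = 89.752%.
Rounded: 89.75%.

89.75%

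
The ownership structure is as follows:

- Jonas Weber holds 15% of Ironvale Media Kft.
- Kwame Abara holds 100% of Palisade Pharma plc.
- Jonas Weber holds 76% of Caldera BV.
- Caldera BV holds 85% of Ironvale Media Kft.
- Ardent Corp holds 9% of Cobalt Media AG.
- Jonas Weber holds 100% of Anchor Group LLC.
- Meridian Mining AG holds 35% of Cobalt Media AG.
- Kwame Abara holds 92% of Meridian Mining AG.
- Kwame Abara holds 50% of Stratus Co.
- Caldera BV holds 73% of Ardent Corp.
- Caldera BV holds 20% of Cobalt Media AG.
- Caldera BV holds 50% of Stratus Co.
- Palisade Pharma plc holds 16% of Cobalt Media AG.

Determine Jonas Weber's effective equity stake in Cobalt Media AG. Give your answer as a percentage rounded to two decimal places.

Jonas reaches Cobalt along 2 paths.
Via Caldera: 76% × 20% = 15.2%.
Via Caldera → Ardent: 76% × 73% × 9% = 4.9932%.
Total: 15.2% + 4.9932% = 20.1932%.
Rounded: 20.19%.

20.19%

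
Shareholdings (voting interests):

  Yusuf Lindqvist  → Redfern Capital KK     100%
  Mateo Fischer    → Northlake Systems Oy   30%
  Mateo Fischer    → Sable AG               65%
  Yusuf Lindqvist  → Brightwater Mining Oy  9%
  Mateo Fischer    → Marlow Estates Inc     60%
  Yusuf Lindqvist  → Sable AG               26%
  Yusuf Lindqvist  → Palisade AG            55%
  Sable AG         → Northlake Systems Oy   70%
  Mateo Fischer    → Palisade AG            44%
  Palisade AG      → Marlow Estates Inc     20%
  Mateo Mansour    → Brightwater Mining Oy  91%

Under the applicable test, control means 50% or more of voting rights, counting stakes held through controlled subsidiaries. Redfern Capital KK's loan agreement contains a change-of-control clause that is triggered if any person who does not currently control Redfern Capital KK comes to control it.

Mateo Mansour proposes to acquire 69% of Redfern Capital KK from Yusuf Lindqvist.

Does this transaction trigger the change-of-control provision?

The purchase adds only to Mateo Mansour's holdings (Yusuf's stake shrinks), so Mateo Mansour is the only person who could newly come to control Redfern.
Mateo Mansour holds 91% of Brightwater, so Mateo Mansour controls Brightwater.
Neither Mateo Mansour nor any entity Mateo Mansour controls holds any voting interest in Redfern.
So before the transaction, Mateo Mansour does not control Redfern.
After the purchase, Mateo Mansour holds 69% of Redfern directly, and Yusuf's stake falls to 31%.
Mateo Mansour holds 69% of Redfern, so Mateo Mansour controls Redfern.
Mateo Mansour did not control Redfern before and does after, so the clause is triggered.

Yes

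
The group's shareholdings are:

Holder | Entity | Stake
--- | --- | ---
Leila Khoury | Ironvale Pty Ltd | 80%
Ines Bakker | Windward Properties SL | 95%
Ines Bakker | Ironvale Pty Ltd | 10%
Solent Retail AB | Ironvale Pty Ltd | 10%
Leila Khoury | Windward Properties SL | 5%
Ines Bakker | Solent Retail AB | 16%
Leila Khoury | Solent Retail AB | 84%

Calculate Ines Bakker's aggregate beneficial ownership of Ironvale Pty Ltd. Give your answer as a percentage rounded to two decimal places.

Ines reaches Ironvale along 2 paths.
Direct stake: 10% = 10%.
Via Solent: 16% × 10% = 1.6%.
Total: 10% + 1.6% = 11.6%.
Rounded: 11.60%.

11.60%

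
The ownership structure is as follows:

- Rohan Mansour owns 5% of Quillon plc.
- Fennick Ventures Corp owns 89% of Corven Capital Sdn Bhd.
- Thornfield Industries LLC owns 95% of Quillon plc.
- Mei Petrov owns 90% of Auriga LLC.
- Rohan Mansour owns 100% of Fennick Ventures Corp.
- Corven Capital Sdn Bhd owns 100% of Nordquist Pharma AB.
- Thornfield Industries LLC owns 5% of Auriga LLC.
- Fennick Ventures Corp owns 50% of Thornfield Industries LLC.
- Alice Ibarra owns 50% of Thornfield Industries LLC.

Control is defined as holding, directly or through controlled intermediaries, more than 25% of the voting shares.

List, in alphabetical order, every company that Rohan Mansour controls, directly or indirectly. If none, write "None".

Rohan holds 100% of Fennick, so Rohan controls Fennick.
Fennick holds 89% of Corven, so Rohan controls Corven.
Fennick holds 50% of Thornfield, so Rohan controls Thornfield.
Thornfield and Rohan together hold 95% + 5% = 100% of Quillon, so Rohan controls Quillon.
Corven holds 100% of Nordquist, so Rohan controls Nordquist.
No other company's threshold is met.

Corven Capital Sdn Bhd, Fennick Ventures Corp, Nordquist Pharma AB, Quillon plc, Thornfield Industries LLC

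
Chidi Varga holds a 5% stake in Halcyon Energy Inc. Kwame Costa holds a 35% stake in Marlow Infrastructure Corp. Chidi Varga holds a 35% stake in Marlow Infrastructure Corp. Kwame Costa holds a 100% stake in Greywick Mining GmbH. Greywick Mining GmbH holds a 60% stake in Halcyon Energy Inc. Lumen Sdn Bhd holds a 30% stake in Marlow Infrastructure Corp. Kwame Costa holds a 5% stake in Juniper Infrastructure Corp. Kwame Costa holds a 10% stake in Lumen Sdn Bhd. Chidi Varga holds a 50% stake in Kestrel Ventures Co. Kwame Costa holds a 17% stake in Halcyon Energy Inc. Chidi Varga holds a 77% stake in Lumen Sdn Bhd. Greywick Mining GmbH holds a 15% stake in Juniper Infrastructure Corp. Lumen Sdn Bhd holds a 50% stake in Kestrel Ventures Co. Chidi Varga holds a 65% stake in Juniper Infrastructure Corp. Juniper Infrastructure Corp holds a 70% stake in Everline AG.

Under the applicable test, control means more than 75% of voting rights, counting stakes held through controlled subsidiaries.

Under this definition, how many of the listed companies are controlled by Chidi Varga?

Chidi holds 77% of Lumen, so Chidi controls Lumen.
Chidi and Lumen together hold 50% + 50% = 100% of Kestrel, so Chidi controls Kestrel.
No other company's threshold is met.
Chidi controls 2 companies.

2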